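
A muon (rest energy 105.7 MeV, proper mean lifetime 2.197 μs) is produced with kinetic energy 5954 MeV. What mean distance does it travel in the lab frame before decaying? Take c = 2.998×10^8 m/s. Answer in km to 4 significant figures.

d ≈ 37.75 km

γ = 1 + K/(m₀c²) = 1 + 5954/105.7 = 57.3292
β = √(1 − 1/γ²) = 0.999848
Dilated lifetime: γτ₀ = 57.3292 × 2.197 μs = 125.952 μs
d = βc·γτ₀ = 0.999848 × (2.998×10^8 m/s) × 0.000125952 s = 37.75 km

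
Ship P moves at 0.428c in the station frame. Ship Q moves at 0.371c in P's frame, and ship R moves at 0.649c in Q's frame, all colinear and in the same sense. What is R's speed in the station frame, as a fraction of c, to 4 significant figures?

u ≈ 0.9247c

Compose boost 2: (0.371 + 0.428)/(1 + 0.371×0.428) = 0.7990/1.15879 = 0.689514
Compose boost 3: (0.649 + 0.689514)/(1 + 0.649×0.689514) = 1.33851/1.44749 = 0.9247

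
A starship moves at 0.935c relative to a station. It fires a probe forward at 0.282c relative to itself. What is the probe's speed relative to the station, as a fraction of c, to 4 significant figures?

u ≈ 0.9631c

Relativistic velocity addition: u = (u' + v)/(1 + u'v/c²)
= (0.282 + 0.935)/(1 + 0.282×0.935) = 1.217/1.26367 = 0.9631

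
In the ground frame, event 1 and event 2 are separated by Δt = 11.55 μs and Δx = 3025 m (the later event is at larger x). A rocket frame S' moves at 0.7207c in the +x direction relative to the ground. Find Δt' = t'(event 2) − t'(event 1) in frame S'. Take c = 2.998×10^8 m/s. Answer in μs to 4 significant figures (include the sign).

γ = 1/√(1 − 0.7207²) = 1.44249
Δt' = γ(Δt − vΔx/c²) = 1.44249 × (11.55 μs − 0.7207×3025 m / (2.998×10^8 m/s))
= 1.44249 × (4.27809 μs) = 6.171 μs

Δt' ≈ 6.171 μs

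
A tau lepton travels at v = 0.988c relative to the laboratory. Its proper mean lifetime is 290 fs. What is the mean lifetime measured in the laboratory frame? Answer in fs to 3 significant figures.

Δt ≈ 1880 fs

γ = 1/√(1 − 0.988²) = 6.4744
Time dilation: Δt = γτ₀ = 6.4744 × 290 fs = 1880 fs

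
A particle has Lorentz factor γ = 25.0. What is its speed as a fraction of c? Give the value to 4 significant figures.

β ≈ 0.9992

β = √(1 − 1/γ²) = √(1 − 1/25.0²) = √(0.998400) = 0.9992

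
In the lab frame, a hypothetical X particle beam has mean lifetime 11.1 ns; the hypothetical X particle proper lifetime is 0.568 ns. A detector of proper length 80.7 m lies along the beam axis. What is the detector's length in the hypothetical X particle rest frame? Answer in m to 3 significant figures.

Time dilation ⇒ γ = Δt/τ₀ = 11.1/0.568 = 19.542
Length contraction: L = L₀/γ = 80.7/19.542 = 4.13 m

L ≈ 4.13 m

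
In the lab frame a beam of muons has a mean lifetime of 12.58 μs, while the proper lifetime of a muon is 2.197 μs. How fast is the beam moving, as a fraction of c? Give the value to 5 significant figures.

γ = Δt/τ₀ = 12.58/2.197 = 5.725990
β = √(1 − 1/γ²) = √(1 − 1/5.725990²) = 0.98463

β ≈ 0.98463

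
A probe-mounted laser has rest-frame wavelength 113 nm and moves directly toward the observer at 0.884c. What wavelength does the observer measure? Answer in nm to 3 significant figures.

Relativistic Doppler: λ_obs = λ_src √((1−β)/(1+β))
= 113 × √(0.11600/1.8840) = 113 × 0.24814 = 28.0 nm

λ_obs ≈ 28.0 nm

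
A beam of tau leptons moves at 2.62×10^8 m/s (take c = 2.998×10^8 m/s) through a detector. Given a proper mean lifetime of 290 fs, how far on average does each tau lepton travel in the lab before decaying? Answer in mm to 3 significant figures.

β = v/c = 2.62×10^8 / 2.998×10^8 = 0.87392
γ = 1/√(1 − 0.87392²) = 2.0573
Dilated lifetime: Δt = γτ₀ = 2.0573 × 290 fs = 596.61 fs
d = vΔt = 0.87392c × 596.61 fs = 2.6200×10^8 m/s × 5.9661×10^-13 s = 0.156 mm

d ≈ 0.156 mm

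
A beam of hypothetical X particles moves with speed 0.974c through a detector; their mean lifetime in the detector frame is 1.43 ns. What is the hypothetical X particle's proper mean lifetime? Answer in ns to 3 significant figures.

τ₀ ≈ 0.324 ns

γ = 1/√(1 − 0.974²) = 4.4141
Proper time: τ₀ = Δt/γ = 1.43/4.4141 = 0.324 ns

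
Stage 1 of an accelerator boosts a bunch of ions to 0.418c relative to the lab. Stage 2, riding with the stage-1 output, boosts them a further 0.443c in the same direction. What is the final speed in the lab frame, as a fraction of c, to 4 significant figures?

Compose boost 2: (0.443 + 0.418)/(1 + 0.443×0.418) = 0.8610/1.18517 = 0.7265

u ≈ 0.7265c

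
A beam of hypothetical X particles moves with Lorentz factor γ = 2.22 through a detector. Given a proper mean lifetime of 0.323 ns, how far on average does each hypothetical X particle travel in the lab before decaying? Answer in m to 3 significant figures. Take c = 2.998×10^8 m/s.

d ≈ 0.192 m

β = √(1 − 1/γ²) = √(1 − 1/2.22²) = 0.89280
Dilated lifetime: Δt = γτ₀ = 2.22 × 0.323 ns = 0.71706 ns
d = vΔt = 0.89280c × 0.71706 ns = 2.6766×10^8 m/s × 7.1706×10^-10 s = 0.192 m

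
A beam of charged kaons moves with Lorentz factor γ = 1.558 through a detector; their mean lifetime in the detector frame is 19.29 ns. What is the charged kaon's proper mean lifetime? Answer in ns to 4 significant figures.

γ = 1.558 (given)
Proper time: τ₀ = Δt/γ = 19.29/1.558 = 12.38 ns

τ₀ ≈ 12.38 ns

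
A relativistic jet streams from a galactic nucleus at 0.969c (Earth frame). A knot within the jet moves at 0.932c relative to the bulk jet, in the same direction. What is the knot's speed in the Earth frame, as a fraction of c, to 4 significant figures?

Relativistic velocity addition: u = (u' + v)/(1 + u'v/c²)
= (0.932 + 0.969)/(1 + 0.932×0.969) = 1.901/1.90311 = 0.9989

u ≈ 0.9989c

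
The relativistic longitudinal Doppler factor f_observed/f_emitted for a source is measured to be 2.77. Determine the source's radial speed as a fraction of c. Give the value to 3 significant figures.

β ≈ 0.769

f_obs/f_src = √((1+β)/(1−β)) = 2.77  ⇒  (1+β)/(1−β) = 7.6729
β = |1 − D²|/(1 + D²) = |1 − 7.6729|/(1 + 7.6729) = 0.769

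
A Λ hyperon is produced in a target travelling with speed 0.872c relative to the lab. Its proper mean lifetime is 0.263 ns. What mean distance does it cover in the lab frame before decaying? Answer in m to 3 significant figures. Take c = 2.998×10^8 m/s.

γ = 1/√(1 − 0.872²) = 2.0429
Dilated lifetime: Δt = γτ₀ = 2.0429 × 0.263 ns = 0.53728 ns
d = vΔt = 0.872c × 0.53728 ns = 2.6143×10^8 m/s × 5.3728×10^-10 s = 0.140 m

d ≈ 0.140 m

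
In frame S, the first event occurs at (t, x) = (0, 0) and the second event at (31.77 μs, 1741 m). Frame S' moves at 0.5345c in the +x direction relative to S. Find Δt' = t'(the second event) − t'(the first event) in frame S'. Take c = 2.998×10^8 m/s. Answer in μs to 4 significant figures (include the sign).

γ = 1/√(1 − 0.5345²) = 1.18320
Δt' = γ(Δt − vΔx/c²) = 1.18320 × (31.77 μs − 0.5345×1741 m / (2.998×10^8 m/s))
= 1.18320 × (28.6660 μs) = 33.92 μs

Δt' ≈ 33.92 μs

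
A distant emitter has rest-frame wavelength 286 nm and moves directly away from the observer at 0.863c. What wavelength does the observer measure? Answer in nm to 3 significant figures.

Relativistic Doppler: λ_obs = λ_src √((1+β)/(1−β))
= 286 × √(1.8630/0.13700) = 286 × 3.6876 = 1050 nm

λ_obs ≈ 1050 nm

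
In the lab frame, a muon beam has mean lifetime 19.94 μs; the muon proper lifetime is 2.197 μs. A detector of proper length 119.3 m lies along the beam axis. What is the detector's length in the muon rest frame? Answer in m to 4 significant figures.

L ≈ 13.14 m

Time dilation ⇒ γ = Δt/τ₀ = 19.94/2.197 = 9.07601
Length contraction: L = L₀/γ = 119.3/9.07601 = 13.14 m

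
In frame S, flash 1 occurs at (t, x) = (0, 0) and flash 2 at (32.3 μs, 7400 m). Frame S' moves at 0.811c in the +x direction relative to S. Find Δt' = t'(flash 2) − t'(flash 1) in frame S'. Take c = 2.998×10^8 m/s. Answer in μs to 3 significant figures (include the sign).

Δt' ≈ 21.0 μs

γ = 1/√(1 − 0.811²) = 1.7093
Δt' = γ(Δt − vΔx/c²) = 1.7093 × (32.3 μs − 0.811×7400 m / (2.998×10^8 m/s))
= 1.7093 × (12.282 μs) = 21.0 μs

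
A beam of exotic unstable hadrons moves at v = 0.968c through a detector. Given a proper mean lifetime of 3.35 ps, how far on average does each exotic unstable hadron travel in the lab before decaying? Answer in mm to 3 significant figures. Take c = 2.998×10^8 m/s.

γ = 1/√(1 − 0.968²) = 3.9849
Dilated lifetime: Δt = γτ₀ = 3.9849 × 3.35 ps = 13.349 ps
d = vΔt = 0.968c × 13.349 ps = 2.9021×10^8 m/s × 1.3349×10^-11 s = 3.87 mm

d ≈ 3.87 mm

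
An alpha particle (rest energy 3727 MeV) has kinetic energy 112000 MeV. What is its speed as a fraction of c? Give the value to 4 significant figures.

γ = 1 + K/(m₀c²) = 1 + 112000/3727 = 31.0510
β = √(1 − 1/γ²) = 0.9995

β ≈ 0.9995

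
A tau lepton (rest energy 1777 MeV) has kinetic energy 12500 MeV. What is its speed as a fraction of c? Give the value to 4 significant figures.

β ≈ 0.9922

γ = 1 + K/(m₀c²) = 1 + 12500/1777 = 8.03433
β = √(1 − 1/γ²) = 0.9922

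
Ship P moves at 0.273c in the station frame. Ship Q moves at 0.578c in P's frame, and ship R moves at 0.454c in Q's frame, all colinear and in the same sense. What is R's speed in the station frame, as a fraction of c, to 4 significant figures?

u ≈ 0.8915c

Compose boost 2: (0.578 + 0.273)/(1 + 0.578×0.273) = 0.8510/1.15779 = 0.735018
Compose boost 3: (0.454 + 0.735018)/(1 + 0.454×0.735018) = 1.18902/1.33370 = 0.8915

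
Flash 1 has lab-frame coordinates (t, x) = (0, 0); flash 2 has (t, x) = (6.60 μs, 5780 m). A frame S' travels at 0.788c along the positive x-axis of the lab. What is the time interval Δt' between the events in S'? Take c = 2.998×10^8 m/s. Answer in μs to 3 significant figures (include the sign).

Δt' ≈ -14.0 μs

γ = 1/√(1 − 0.788²) = 1.6242
Δt' = γ(Δt − vΔx/c²) = 1.6242 × (6.60 μs − 0.788×5780 m / (2.998×10^8 m/s))
= 1.6242 × (-8.5923 μs) = -14.0 μs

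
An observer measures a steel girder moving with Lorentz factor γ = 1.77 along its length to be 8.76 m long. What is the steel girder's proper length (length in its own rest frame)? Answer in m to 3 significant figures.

γ = 1.77 (given)
L₀ = γL = 1.77 × 8.76 = 15.5 m

L₀ ≈ 15.5 m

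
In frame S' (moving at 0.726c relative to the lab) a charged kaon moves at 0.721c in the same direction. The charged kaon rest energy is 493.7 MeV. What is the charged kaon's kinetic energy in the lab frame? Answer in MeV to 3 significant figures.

u_lab = (0.721 + 0.726)/(1 + 0.721×0.726) = 0.949820
γ = 1/√(1 − 0.949820²) = 3.1970
K = (γ − 1)m₀c² = (3.1970 − 1) × 493.7 = 2.1970 × 493.7 = 1080 MeV

K ≈ 1080 MeV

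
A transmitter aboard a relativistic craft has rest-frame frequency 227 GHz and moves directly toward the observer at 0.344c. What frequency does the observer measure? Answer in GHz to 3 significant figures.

Relativistic Doppler: f_obs = f_src √((1+β)/(1−β))
= 227 × √(1.3440/0.65600) = 227 × 1.4314 = 325 GHz

f_obs ≈ 325 GHz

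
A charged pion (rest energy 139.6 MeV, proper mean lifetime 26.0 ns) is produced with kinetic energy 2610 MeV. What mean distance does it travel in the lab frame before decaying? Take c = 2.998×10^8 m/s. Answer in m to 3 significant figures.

d ≈ 153 m

γ = 1 + K/(m₀c²) = 1 + 2610/139.6 = 19.696
β = √(1 − 1/γ²) = 0.99871
Dilated lifetime: γτ₀ = 19.696 × 26.0 ns = 512.10 ns
d = βc·γτ₀ = 0.99871 × (2.998×10^8 m/s) × 5.1210×10^-7 s = 153 m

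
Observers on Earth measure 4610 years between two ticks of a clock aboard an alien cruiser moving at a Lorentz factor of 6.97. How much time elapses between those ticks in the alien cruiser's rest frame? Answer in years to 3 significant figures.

τ₀ ≈ 661 years

γ = 6.97 (given)
Proper time: τ₀ = Δt/γ = 4610/6.97 = 661 years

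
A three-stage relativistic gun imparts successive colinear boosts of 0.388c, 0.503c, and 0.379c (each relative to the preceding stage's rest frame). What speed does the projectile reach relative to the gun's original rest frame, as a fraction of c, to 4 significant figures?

u ≈ 0.8768c

Compose boost 2: (0.503 + 0.388)/(1 + 0.503×0.388) = 0.8910/1.19516 = 0.745504
Compose boost 3: (0.379 + 0.745504)/(1 + 0.379×0.745504) = 1.12450/1.28255 = 0.8768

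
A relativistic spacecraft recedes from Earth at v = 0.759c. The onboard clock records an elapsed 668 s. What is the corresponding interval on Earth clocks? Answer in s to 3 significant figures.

γ = 1/√(1 − 0.759²) = 1.5359
Time dilation: Δt = γτ₀ = 1.5359 × 668 s = 1030 s

Δt ≈ 1030 s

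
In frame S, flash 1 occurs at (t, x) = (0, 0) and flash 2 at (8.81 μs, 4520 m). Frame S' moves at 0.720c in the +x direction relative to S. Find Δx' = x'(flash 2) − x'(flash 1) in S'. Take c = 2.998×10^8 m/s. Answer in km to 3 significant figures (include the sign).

γ = 1/√(1 − 0.720²) = 1.4410
Δx' = γ(Δx − vΔt) = 1.4410 × (4520 m − 0.720×(2.998×10^8 m/s)×8.81×10^-6 s)
= 1.4410 × (2618.3 m) = 3.77 km

Δx' ≈ 3.77 km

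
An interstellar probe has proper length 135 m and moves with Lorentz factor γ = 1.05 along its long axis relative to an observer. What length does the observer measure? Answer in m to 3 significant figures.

γ = 1.05 (given)
Length contraction: L = L₀/γ = 135/1.05 = 129 m

L ≈ 129 m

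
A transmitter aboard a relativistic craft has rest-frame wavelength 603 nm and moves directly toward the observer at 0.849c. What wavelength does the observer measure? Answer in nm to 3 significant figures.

λ_obs ≈ 172 nm

Relativistic Doppler: λ_obs = λ_src √((1−β)/(1+β))
= 603 × √(0.15100/1.8490) = 603 × 0.28577 = 172 nm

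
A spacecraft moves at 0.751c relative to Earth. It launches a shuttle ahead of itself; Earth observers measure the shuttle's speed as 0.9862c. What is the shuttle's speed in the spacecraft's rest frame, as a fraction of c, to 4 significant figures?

u' ≈ 0.9068c

Inverse velocity addition: u' = (u − v)/(1 − uv/c²)
= (0.9862 − 0.751)/(1 − 0.9862×0.751) = 0.2352/0.259364 = 0.9068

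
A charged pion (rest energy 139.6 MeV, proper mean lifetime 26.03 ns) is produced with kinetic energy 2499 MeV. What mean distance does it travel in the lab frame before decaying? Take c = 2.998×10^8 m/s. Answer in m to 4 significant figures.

γ = 1 + K/(m₀c²) = 1 + 2499/139.6 = 18.9011
β = √(1 − 1/γ²) = 0.998599
Dilated lifetime: γτ₀ = 18.9011 × 26.03 ns = 491.997 ns
d = βc·γτ₀ = 0.998599 × (2.998×10^8 m/s) × 4.91997×10^-7 s = 147.3 m

d ≈ 147.3 m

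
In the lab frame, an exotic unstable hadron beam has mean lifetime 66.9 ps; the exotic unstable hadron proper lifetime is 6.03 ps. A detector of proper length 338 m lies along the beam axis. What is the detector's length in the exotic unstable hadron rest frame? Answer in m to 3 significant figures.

L ≈ 30.5 m

Time dilation ⇒ γ = Δt/τ₀ = 66.9/6.03 = 11.095
Length contraction: L = L₀/γ = 338/11.095 = 30.5 m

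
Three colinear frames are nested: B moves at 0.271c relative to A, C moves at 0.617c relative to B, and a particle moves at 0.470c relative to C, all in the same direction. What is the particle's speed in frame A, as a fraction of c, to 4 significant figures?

u ≈ 0.9066c

Compose boost 2: (0.617 + 0.271)/(1 + 0.617×0.271) = 0.8880/1.16721 = 0.760791
Compose boost 3: (0.470 + 0.760791)/(1 + 0.470×0.760791) = 1.23079/1.35757 = 0.9066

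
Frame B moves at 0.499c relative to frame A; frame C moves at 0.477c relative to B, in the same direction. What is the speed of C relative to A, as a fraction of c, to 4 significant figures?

Compose boost 2: (0.477 + 0.499)/(1 + 0.477×0.499) = 0.9760/1.23802 = 0.7884

u ≈ 0.7884c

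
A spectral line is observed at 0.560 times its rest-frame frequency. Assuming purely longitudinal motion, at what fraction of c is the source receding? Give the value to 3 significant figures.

β ≈ 0.523

f_obs/f_src = √((1−β)/(1+β)) = 0.560  ⇒  (1−β)/(1+β) = 0.31360
β = |1 − D²|/(1 + D²) = |1 − 0.31360|/(1 + 0.31360) = 0.523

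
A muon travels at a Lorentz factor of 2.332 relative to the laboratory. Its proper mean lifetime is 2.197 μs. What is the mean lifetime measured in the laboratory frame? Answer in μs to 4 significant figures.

γ = 2.332 (given)
Time dilation: Δt = γτ₀ = 2.332 × 2.197 μs = 5.123 μs

Δt ≈ 5.123 μs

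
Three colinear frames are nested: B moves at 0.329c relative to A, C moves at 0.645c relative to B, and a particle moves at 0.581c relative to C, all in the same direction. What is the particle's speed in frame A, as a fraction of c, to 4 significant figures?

u ≈ 0.9439c

Compose boost 2: (0.645 + 0.329)/(1 + 0.645×0.329) = 0.9740/1.21220 = 0.803494
Compose boost 3: (0.581 + 0.803494)/(1 + 0.581×0.803494) = 1.38449/1.46683 = 0.9439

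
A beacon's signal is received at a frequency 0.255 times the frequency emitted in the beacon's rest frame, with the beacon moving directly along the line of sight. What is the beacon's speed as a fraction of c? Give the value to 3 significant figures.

β ≈ 0.878

f_obs/f_src = √((1−β)/(1+β)) = 0.255  ⇒  (1−β)/(1+β) = 0.065025
β = |1 − D²|/(1 + D²) = |1 − 0.065025|/(1 + 0.065025) = 0.878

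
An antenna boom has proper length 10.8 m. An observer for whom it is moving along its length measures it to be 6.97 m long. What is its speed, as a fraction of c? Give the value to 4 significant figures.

β ≈ 0.7639

γ = L₀/L = 10.8/6.97 = 1.54950
β = √(1 − 1/γ²) = 0.7639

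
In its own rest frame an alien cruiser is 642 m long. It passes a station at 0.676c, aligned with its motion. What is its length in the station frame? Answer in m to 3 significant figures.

γ = 1/√(1 − 0.676²) = 1.3570
Length contraction: L = L₀/γ = 642/1.3570 = 473 m

L ≈ 473 m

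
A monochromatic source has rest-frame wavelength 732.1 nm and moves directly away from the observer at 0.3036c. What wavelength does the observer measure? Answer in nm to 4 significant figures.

Relativistic Doppler: λ_obs = λ_src √((1+β)/(1−β))
= 732.1 × √(1.30360/0.696400) = 732.1 × 1.36818 = 1002 nm

λ_obs ≈ 1002 nm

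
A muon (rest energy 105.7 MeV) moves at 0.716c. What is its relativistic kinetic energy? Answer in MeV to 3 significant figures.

K ≈ 45.7 MeV

γ = 1/√(1 − 0.716²) = 1.4325
K = (γ − 1)m₀c² = (1.4325 − 1) × 105.7 MeV = 0.43246 × 105.7 MeV = 45.7 MeV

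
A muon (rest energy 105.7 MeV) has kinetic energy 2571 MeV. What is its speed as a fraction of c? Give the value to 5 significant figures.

β ≈ 0.99922

γ = 1 + K/(m₀c²) = 1 + 2571/105.7 = 25.32356
β = √(1 − 1/γ²) = 0.99922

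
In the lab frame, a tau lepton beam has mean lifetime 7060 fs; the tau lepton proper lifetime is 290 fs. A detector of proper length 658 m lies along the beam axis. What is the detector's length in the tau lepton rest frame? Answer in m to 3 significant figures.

Time dilation ⇒ γ = Δt/τ₀ = 7060/290 = 24.345
Length contraction: L = L₀/γ = 658/24.345 = 27.0 m

L ≈ 27.0 m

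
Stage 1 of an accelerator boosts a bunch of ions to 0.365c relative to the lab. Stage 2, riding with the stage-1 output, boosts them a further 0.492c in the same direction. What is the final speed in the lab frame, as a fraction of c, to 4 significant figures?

Compose boost 2: (0.492 + 0.365)/(1 + 0.492×0.365) = 0.8570/1.17958 = 0.7265

u ≈ 0.7265c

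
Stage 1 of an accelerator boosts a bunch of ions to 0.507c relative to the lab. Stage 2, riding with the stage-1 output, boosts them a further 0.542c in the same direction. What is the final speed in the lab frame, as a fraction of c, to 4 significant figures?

Compose boost 2: (0.542 + 0.507)/(1 + 0.542×0.507) = 1.049/1.27479 = 0.8229

u ≈ 0.8229c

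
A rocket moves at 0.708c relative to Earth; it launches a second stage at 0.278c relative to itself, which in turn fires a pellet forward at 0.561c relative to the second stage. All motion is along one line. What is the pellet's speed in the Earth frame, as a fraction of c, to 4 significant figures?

Compose boost 2: (0.278 + 0.708)/(1 + 0.278×0.708) = 0.9860/1.19682 = 0.823847
Compose boost 3: (0.561 + 0.823847)/(1 + 0.561×0.823847) = 1.38485/1.46218 = 0.9471

u ≈ 0.9471c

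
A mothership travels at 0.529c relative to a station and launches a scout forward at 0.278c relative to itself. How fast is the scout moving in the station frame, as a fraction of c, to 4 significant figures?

u ≈ 0.7035c

Compose boost 2: (0.278 + 0.529)/(1 + 0.278×0.529) = 0.8070/1.14706 = 0.7035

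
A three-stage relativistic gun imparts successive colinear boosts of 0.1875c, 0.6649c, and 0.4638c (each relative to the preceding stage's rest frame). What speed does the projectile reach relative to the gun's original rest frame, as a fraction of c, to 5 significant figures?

u ≈ 0.90395c

Compose boost 2: (0.6649 + 0.1875)/(1 + 0.6649×0.1875) = 0.85240/1.124669 = 0.7579121
Compose boost 3: (0.4638 + 0.7579121)/(1 + 0.4638×0.7579121) = 1.221712/1.351520 = 0.90395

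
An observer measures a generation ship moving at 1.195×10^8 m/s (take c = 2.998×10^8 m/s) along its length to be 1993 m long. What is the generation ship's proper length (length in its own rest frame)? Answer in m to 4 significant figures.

L₀ ≈ 2173 m

β = v/c = 1.195×10^8 / 2.998×10^8 = 0.398599
γ = 1/√(1 − 0.398599²) = 1.09036
L₀ = γL = 1.09036 × 1993 = 2173 m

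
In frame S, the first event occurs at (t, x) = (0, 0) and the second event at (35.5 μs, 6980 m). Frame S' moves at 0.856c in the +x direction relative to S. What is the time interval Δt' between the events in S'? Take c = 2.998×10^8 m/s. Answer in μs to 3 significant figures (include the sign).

Δt' ≈ 30.1 μs

γ = 1/√(1 − 0.856²) = 1.9343
Δt' = γ(Δt − vΔx/c²) = 1.9343 × (35.5 μs − 0.856×6980 m / (2.998×10^8 m/s))
= 1.9343 × (15.570 μs) = 30.1 μs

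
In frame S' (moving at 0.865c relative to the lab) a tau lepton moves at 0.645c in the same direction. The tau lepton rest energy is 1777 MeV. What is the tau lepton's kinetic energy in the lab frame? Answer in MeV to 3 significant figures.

K ≈ 5440 MeV

u_lab = (0.645 + 0.865)/(1 + 0.645×0.865) = 0.969238
γ = 1/√(1 − 0.969238²) = 4.0630
K = (γ − 1)m₀c² = (4.0630 − 1) × 1777 = 3.0630 × 1777 = 5440 MeV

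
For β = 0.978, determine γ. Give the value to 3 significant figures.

γ ≈ 4.79

γ = 1/√(1 − β²) = 1/√(1 − 0.978²) = 1/√(0.043516) = 4.79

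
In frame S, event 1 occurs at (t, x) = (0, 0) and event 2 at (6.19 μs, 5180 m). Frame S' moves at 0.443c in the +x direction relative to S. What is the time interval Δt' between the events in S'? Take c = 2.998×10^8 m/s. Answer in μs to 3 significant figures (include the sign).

Δt' ≈ -1.63 μs

γ = 1/√(1 − 0.443²) = 1.1154
Δt' = γ(Δt − vΔx/c²) = 1.1154 × (6.19 μs − 0.443×5180 m / (2.998×10^8 m/s))
= 1.1154 × (-1.4642 μs) = -1.63 μs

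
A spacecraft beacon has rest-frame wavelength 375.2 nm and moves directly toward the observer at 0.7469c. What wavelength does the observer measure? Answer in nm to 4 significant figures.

λ_obs ≈ 142.8 nm

Relativistic Doppler: λ_obs = λ_src √((1−β)/(1+β))
= 375.2 × √(0.253100/1.74690) = 375.2 × 0.380638 = 142.8 nm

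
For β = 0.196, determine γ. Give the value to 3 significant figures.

γ ≈ 1.02

γ = 1/√(1 − β²) = 1/√(1 − 0.196²) = 1/√(0.96158) = 1.02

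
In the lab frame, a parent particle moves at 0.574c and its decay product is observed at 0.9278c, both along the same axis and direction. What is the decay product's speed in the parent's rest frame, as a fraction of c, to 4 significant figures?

u' ≈ 0.7569c

Inverse velocity addition: u' = (u − v)/(1 − uv/c²)
= (0.9278 − 0.574)/(1 − 0.9278×0.574) = 0.3538/0.467443 = 0.7569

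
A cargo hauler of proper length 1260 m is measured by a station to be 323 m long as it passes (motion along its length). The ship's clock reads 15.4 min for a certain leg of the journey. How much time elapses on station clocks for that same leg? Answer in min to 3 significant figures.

Δt ≈ 60.1 min

Length contraction ⇒ γ = L₀/L = 1260/323 = 3.9009
Time dilation: Δt = γτ₀ = 3.9009 × 15.4 min = 60.1 min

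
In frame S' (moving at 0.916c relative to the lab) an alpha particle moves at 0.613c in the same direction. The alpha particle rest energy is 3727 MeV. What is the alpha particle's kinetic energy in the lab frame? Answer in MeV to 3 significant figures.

K ≈ 14600 MeV

u_lab = (0.613 + 0.916)/(1 + 0.613×0.916) = 0.979182
γ = 1/√(1 − 0.979182²) = 4.9265
K = (γ − 1)m₀c² = (4.9265 − 1) × 3727 = 3.9265 × 3727 = 14600 MeV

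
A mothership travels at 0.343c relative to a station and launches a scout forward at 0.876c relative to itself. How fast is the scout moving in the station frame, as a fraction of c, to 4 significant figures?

u ≈ 0.9374c

Compose boost 2: (0.876 + 0.343)/(1 + 0.876×0.343) = 1.219/1.30047 = 0.9374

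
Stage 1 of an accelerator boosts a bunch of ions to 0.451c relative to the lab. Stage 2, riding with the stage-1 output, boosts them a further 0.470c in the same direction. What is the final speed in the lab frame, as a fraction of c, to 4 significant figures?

Compose boost 2: (0.470 + 0.451)/(1 + 0.470×0.451) = 0.9210/1.21197 = 0.7599

u ≈ 0.7599c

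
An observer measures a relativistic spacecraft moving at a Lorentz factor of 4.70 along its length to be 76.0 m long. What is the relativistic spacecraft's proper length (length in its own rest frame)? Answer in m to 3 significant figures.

γ = 4.70 (given)
L₀ = γL = 4.70 × 76.0 = 357 m

L₀ ≈ 357 m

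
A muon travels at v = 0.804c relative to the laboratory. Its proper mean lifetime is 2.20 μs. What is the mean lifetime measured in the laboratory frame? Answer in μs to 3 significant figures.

γ = 1/√(1 − 0.804²) = 1.6817
Time dilation: Δt = γτ₀ = 1.6817 × 2.20 μs = 3.70 μs

Δt ≈ 3.70 μs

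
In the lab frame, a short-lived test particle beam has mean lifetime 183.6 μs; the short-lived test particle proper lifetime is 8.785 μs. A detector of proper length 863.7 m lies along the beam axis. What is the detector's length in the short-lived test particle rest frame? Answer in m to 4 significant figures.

L ≈ 41.33 m

Time dilation ⇒ γ = Δt/τ₀ = 183.6/8.785 = 20.8993
Length contraction: L = L₀/γ = 863.7/20.8993 = 41.33 m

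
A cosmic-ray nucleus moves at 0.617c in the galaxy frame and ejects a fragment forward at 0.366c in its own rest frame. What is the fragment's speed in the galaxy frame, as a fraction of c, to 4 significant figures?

u ≈ 0.8019c

Compose boost 2: (0.366 + 0.617)/(1 + 0.366×0.617) = 0.9830/1.22582 = 0.8019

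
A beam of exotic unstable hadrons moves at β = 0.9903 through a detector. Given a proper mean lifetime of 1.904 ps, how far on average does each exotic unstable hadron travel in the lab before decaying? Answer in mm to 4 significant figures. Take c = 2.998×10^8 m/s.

d ≈ 4.068 mm

γ = 1/√(1 − 0.9903²) = 7.19706
Dilated lifetime: Δt = γτ₀ = 7.19706 × 1.904 ps = 13.7032 ps
d = vΔt = 0.9903c × 13.7032 ps = 2.96892×10^8 m/s × 1.37032×10^-11 s = 4.068 mm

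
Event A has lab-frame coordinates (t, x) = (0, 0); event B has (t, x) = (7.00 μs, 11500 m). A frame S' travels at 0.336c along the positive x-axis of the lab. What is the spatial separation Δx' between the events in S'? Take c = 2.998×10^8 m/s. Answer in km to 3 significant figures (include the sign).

Δx' ≈ 11.5 km

γ = 1/√(1 − 0.336²) = 1.0617
Δx' = γ(Δx − vΔt) = 1.0617 × (11500 m − 0.336×(2.998×10^8 m/s)×7.00×10^-6 s)
= 1.0617 × (10795 m) = 11.5 km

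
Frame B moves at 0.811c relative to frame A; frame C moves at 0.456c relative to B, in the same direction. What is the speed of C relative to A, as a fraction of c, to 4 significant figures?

Compose boost 2: (0.456 + 0.811)/(1 + 0.456×0.811) = 1.267/1.36982 = 0.9249

u ≈ 0.9249c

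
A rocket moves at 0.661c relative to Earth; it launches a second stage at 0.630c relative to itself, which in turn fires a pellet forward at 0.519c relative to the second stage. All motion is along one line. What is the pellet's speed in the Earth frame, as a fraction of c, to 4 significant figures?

Compose boost 2: (0.630 + 0.661)/(1 + 0.630×0.661) = 1.291/1.41643 = 0.911446
Compose boost 3: (0.519 + 0.911446)/(1 + 0.519×0.911446) = 1.43045/1.47304 = 0.9711

u ≈ 0.9711c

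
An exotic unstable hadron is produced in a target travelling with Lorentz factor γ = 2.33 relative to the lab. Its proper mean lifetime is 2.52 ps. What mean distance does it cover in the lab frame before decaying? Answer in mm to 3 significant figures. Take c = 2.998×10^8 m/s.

β = √(1 − 1/γ²) = √(1 − 1/2.33²) = 0.90322
Dilated lifetime: Δt = γτ₀ = 2.33 × 2.52 ps = 5.8716 ps
d = vΔt = 0.90322c × 5.8716 ps = 2.7078×10^8 m/s × 5.8716×10^-12 s = 1.59 mm

d ≈ 1.59 mm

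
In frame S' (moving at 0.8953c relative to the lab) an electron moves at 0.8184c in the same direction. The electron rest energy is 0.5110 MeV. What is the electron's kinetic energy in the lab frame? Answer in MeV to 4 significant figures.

K ≈ 2.948 MeV

u_lab = (0.8184 + 0.8953)/(1 + 0.8184×0.8953) = 0.9890267
γ = 1/√(1 − 0.9890267²) = 6.76880
K = (γ − 1)m₀c² = (6.76880 − 1) × 0.5110 = 5.76880 × 0.5110 = 2.948 MeV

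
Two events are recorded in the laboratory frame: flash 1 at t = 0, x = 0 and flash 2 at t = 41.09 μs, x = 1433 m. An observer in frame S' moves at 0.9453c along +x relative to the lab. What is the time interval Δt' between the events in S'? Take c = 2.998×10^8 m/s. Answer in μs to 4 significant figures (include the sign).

Δt' ≈ 112.1 μs

γ = 1/√(1 − 0.9453²) = 3.06558
Δt' = γ(Δt − vΔx/c²) = 3.06558 × (41.09 μs − 0.9453×1433 m / (2.998×10^8 m/s))
= 3.06558 × (36.5716 μs) = 112.1 μs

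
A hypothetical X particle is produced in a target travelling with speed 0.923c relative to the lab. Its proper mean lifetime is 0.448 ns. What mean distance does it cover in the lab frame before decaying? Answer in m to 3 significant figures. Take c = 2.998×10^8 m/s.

d ≈ 0.322 m

γ = 1/√(1 − 0.923²) = 2.5988
Dilated lifetime: Δt = γτ₀ = 2.5988 × 0.448 ns = 1.1642 ns
d = vΔt = 0.923c × 1.1642 ns = 2.7672×10^8 m/s × 1.1642×10^-9 s = 0.322 m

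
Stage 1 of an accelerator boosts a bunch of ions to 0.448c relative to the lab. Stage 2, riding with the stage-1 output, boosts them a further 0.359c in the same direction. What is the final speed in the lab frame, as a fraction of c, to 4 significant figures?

Compose boost 2: (0.359 + 0.448)/(1 + 0.359×0.448) = 0.8070/1.16083 = 0.6952

u ≈ 0.6952c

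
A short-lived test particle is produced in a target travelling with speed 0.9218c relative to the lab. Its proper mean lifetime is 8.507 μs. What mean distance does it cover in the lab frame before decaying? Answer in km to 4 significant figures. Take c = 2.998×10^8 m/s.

d ≈ 6.064 km

γ = 1/√(1 − 0.9218²) = 2.57954
Dilated lifetime: Δt = γτ₀ = 2.57954 × 8.507 μs = 21.9442 μs
d = vΔt = 0.9218c × 21.9442 μs = 2.76356×10^8 m/s × 2.19442×10^-5 s = 6.064 km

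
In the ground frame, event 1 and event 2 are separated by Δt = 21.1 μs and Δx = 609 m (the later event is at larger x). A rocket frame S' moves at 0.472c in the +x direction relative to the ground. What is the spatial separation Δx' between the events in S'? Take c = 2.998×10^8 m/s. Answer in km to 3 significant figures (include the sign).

γ = 1/√(1 − 0.472²) = 1.1343
Δx' = γ(Δx − vΔt) = 1.1343 × (609 m − 0.472×(2.998×10^8 m/s)×21.1×10^-6 s)
= 1.1343 × (-2376.8 m) = -2.70 km

Δx' ≈ -2.70 km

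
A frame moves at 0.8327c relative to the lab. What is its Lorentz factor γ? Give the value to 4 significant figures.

γ = 1/√(1 − β²) = 1/√(1 − 0.8327²) = 1/√(0.306611) = 1.806

γ ≈ 1.806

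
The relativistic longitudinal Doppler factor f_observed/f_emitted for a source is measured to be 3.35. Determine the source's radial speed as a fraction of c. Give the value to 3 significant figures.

β ≈ 0.836

f_obs/f_src = √((1+β)/(1−β)) = 3.35  ⇒  (1+β)/(1−β) = 11.223
β = |1 − D²|/(1 + D²) = |1 − 11.223|/(1 + 11.223) = 0.836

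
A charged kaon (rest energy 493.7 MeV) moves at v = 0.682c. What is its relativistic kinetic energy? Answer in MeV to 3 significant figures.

γ = 1/√(1 − 0.682²) = 1.3673
K = (γ − 1)m₀c² = (1.3673 − 1) × 493.7 MeV = 0.36733 × 493.7 MeV = 181 MeV

K ≈ 181 MeV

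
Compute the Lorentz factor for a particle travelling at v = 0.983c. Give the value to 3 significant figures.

γ = 1/√(1 − β²) = 1/√(1 − 0.983²) = 1/√(0.033711) = 5.45

γ ≈ 5.45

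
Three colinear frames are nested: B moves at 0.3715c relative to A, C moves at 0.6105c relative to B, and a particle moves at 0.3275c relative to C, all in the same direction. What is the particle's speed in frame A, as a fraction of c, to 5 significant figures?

Compose boost 2: (0.6105 + 0.3715)/(1 + 0.6105×0.3715) = 0.98200/1.226801 = 0.8004560
Compose boost 3: (0.3275 + 0.8004560)/(1 + 0.3275×0.8004560) = 1.127956/1.262149 = 0.89368

u ≈ 0.89368c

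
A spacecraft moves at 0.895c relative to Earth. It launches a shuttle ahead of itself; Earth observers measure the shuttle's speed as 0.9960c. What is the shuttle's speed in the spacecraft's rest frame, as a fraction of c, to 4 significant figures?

Inverse velocity addition: u' = (u − v)/(1 − uv/c²)
= (0.9960 − 0.895)/(1 − 0.9960×0.895) = 0.1010/0.108580 = 0.9302

u' ≈ 0.9302c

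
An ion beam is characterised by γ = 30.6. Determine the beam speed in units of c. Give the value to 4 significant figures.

β ≈ 0.9995

β = √(1 − 1/γ²) = √(1 − 1/30.6²) = √(0.998932) = 0.9995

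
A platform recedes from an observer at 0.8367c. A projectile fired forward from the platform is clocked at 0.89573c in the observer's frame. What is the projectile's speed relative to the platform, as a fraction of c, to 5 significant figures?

Inverse velocity addition: u' = (u − v)/(1 − uv/c²)
= (0.89573 − 0.8367)/(1 − 0.89573×0.8367) = 0.059030/0.2505427 = 0.23561

u' ≈ 0.23561c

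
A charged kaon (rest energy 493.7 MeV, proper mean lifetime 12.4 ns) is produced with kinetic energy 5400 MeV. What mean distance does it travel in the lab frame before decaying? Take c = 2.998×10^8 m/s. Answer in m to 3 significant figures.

γ = 1 + K/(m₀c²) = 1 + 5400/493.7 = 11.938
β = √(1 − 1/γ²) = 0.99649
Dilated lifetime: γτ₀ = 11.938 × 12.4 ns = 148.03 ns
d = βc·γτ₀ = 0.99649 × (2.998×10^8 m/s) × 1.4803×10^-7 s = 44.2 m

d ≈ 44.2 m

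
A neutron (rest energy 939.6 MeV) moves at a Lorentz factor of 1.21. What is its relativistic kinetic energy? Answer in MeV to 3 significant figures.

K ≈ 197 MeV

γ = 1.21 (given)
K = (γ − 1)m₀c² = (1.21 − 1) × 939.6 MeV = 0.21000 × 939.6 MeV = 197 MeV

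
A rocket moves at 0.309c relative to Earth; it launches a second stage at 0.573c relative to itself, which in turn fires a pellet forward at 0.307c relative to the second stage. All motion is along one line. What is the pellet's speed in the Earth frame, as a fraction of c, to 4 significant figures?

u ≈ 0.8588c

Compose boost 2: (0.573 + 0.309)/(1 + 0.573×0.309) = 0.8820/1.17706 = 0.749326
Compose boost 3: (0.307 + 0.749326)/(1 + 0.307×0.749326) = 1.05633/1.23004 = 0.8588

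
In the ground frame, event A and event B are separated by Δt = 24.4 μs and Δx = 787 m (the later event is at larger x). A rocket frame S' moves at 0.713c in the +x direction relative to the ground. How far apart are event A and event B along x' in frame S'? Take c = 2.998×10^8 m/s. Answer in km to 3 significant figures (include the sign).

γ = 1/√(1 − 0.713²) = 1.4262
Δx' = γ(Δx − vΔt) = 1.4262 × (787 m − 0.713×(2.998×10^8 m/s)×24.4×10^-6 s)
= 1.4262 × (-4428.7 m) = -6.32 km

Δx' ≈ -6.32 km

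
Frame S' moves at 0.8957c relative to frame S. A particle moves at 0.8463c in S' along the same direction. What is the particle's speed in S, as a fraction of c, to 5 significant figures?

u ≈ 0.99088c

Relativistic velocity addition: u = (u' + v)/(1 + u'v/c²)
= (0.8463 + 0.8957)/(1 + 0.8463×0.8957) = 1.7420/1.758031 = 0.99088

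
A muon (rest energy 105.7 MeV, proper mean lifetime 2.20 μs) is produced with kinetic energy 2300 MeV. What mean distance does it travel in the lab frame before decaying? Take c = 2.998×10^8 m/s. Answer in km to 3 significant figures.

d ≈ 15.0 km

γ = 1 + K/(m₀c²) = 1 + 2300/105.7 = 22.760
β = √(1 − 1/γ²) = 0.99903
Dilated lifetime: γτ₀ = 22.760 × 2.20 μs = 50.071 μs
d = βc·γτ₀ = 0.99903 × (2.998×10^8 m/s) × 5.0071×10^-5 s = 15.0 km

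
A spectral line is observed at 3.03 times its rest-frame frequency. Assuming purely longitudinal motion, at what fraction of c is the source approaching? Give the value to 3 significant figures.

f_obs/f_src = √((1+β)/(1−β)) = 3.03  ⇒  (1+β)/(1−β) = 9.1809
β = |1 − D²|/(1 + D²) = |1 − 9.1809|/(1 + 9.1809) = 0.804

β ≈ 0.804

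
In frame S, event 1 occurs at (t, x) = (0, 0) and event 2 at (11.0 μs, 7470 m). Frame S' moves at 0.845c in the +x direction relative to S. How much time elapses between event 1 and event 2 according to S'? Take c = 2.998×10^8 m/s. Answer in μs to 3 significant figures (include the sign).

Δt' ≈ -18.8 μs

γ = 1/√(1 − 0.845²) = 1.8700
Δt' = γ(Δt − vΔx/c²) = 1.8700 × (11.0 μs − 0.845×7470 m / (2.998×10^8 m/s))
= 1.8700 × (-10.055 μs) = -18.8 μs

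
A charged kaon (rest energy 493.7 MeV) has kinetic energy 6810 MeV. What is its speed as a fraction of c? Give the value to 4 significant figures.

β ≈ 0.9977

γ = 1 + K/(m₀c²) = 1 + 6810/493.7 = 14.7938
β = √(1 − 1/γ²) = 0.9977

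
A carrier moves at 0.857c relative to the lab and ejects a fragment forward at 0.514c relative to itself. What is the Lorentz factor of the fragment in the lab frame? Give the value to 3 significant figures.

u_lab = (0.514 + 0.857)/(1 + 0.514×0.857) = 1.371/1.44050 = 0.951754
γ = 1/√(1 − 0.951754²) = 3.26

γ ≈ 3.26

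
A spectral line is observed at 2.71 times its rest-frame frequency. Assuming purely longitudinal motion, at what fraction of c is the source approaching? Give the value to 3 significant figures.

f_obs/f_src = √((1+β)/(1−β)) = 2.71  ⇒  (1+β)/(1−β) = 7.3441
β = |1 − D²|/(1 + D²) = |1 − 7.3441|/(1 + 7.3441) = 0.760

β ≈ 0.760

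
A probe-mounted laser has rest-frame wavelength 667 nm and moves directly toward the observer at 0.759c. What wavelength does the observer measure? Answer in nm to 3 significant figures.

Relativistic Doppler: λ_obs = λ_src √((1−β)/(1+β))
= 667 × √(0.24100/1.7590) = 667 × 0.37015 = 247 nm

λ_obs ≈ 247 nm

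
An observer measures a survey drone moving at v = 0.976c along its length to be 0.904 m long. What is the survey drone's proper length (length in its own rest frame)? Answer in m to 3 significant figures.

γ = 1/√(1 − 0.976²) = 4.5920
L₀ = γL = 4.5920 × 0.904 = 4.15 m

L₀ ≈ 4.15 m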